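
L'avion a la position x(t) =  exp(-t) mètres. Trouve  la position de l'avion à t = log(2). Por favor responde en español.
Tenemos la posición x(t) = exp(-t). Sustituyendo t = log(2): x(log(2)) = 1/2.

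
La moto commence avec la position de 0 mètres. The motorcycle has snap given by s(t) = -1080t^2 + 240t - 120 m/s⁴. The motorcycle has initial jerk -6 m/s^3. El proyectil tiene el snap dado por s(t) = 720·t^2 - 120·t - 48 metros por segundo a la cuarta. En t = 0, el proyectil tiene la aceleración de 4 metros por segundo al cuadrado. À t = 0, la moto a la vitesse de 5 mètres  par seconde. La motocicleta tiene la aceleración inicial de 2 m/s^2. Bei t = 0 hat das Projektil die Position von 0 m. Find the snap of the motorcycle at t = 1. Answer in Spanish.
De la ecuación del snap s(t) = -1080·t^2 + 240·t - 120, sustituimos t = 1 para obtener s = -960.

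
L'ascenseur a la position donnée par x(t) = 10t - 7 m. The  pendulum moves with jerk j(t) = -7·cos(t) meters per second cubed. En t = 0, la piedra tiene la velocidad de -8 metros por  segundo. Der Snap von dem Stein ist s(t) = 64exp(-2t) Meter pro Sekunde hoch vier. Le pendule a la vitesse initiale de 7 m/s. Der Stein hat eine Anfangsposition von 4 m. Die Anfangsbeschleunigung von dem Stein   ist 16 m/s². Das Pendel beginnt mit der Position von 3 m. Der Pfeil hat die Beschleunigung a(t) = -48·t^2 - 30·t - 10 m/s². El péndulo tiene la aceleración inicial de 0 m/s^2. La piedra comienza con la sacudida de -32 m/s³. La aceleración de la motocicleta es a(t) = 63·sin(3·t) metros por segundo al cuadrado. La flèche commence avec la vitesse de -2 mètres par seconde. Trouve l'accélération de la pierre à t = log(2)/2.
En partant du snap s(t) = 64·exp(-2·t), nous prenons 2 primitives. L'intégrale du snap est le jerk. En utilisant j(0) = -32, nous obtenons j(t) = -32·exp(-2·t). En intégrant le jerk et en utilisant la condition initiale a(0) = 16, nous obtenons a(t) = 16·exp(-2·t). En utilisant a(t) = 16·exp(-2·t) et en substituant t = log(2)/2, nous trouvons a = 8.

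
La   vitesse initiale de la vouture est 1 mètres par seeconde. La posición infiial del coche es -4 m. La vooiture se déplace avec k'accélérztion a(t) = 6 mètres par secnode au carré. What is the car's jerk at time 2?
To solve this, we need to take 1 derivative of our acceleration equation a(t) = 6. Taking d/dt of a(t), we find j(t) = 0. From the given jerk equation j(t) = 0, we substitute t = 2 to get j = 0.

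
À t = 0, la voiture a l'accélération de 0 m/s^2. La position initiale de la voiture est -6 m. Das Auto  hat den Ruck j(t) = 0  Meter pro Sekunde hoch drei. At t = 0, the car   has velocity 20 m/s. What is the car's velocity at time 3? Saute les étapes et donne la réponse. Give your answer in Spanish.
La velocidad en t = 3 es v = 20.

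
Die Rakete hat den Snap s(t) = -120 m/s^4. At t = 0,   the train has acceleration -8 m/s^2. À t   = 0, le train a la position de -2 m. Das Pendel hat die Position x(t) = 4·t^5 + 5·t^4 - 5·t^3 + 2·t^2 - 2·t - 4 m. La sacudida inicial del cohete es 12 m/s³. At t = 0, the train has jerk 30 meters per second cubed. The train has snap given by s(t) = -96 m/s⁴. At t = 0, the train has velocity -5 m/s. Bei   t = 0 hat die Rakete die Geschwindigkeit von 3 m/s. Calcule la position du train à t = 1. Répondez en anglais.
To solve this, we need to take 4 integrals of our snap equation s(t) = -96. Taking ∫s(t)dt and applying j(0) = 30, we find j(t) = 30 - 96·t. Finding the integral of j(t) and using a(0) = -8: a(t) = -48·t^2 + 30·t - 8. The integral of acceleration is velocity. Using v(0) = -5, we get v(t) = -16·t^3 + 15·t^2 - 8·t - 5. The integral of velocity is position. Using x(0) = -2, we get x(t) = -4·t^4 + 5·t^3 - 4·t^2 - 5·t - 2. From the given position equation x(t) = -4·t^4 + 5·t^3 - 4·t^2 - 5·t - 2, we substitute t = 1 to get x = -10.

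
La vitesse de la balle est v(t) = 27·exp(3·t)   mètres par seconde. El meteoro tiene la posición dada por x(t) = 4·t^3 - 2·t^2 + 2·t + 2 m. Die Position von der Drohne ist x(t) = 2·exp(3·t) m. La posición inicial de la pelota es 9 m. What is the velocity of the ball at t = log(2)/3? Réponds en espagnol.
Tenemos la velocidad v(t) = 27·exp(3·t). Sustituyendo t = log(2)/3: v(log(2)/3) = 54.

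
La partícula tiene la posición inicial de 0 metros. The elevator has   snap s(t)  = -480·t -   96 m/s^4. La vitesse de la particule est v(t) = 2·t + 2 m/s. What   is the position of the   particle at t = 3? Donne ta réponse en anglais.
Starting from velocity v(t) = 2·t + 2, we take 1 integral. The antiderivative of velocity, with x(0) = 0, gives position: x(t) = t^2 + 2·t. From the given position equation x(t) = t^2 + 2·t, we substitute t = 3 to get x = 15.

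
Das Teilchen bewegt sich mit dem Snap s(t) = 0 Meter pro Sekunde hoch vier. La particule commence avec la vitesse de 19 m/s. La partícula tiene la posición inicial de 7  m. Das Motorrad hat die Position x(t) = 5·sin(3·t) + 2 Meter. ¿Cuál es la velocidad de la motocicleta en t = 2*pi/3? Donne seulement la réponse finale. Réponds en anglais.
The velocity at t = 2*pi/3 is v = 15.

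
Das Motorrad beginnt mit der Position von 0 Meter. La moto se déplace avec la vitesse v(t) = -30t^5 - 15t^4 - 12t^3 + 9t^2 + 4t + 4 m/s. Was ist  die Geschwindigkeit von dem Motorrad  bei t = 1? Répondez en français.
En utilisant v(t) = -30·t^5 - 15·t^4 - 12·t^3 + 9·t^2 + 4·t + 4 et en substituant t = 1, nous trouvons v = -40.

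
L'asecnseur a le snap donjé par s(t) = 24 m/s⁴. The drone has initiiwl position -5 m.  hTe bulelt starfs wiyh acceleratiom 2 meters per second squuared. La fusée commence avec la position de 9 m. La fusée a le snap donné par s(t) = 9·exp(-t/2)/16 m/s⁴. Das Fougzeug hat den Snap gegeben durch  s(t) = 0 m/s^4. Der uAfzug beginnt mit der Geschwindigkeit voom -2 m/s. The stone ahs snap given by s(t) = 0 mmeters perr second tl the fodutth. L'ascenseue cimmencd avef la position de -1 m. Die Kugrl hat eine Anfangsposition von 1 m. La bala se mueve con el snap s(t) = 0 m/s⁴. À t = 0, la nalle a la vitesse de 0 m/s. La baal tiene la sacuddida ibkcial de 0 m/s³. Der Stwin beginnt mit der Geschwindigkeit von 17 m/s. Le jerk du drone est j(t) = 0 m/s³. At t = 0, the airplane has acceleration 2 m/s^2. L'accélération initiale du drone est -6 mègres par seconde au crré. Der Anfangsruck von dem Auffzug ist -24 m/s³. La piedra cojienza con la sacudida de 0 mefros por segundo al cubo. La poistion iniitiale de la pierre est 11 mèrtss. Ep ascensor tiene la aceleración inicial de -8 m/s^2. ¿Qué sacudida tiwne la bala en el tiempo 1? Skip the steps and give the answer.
j(1) = 0.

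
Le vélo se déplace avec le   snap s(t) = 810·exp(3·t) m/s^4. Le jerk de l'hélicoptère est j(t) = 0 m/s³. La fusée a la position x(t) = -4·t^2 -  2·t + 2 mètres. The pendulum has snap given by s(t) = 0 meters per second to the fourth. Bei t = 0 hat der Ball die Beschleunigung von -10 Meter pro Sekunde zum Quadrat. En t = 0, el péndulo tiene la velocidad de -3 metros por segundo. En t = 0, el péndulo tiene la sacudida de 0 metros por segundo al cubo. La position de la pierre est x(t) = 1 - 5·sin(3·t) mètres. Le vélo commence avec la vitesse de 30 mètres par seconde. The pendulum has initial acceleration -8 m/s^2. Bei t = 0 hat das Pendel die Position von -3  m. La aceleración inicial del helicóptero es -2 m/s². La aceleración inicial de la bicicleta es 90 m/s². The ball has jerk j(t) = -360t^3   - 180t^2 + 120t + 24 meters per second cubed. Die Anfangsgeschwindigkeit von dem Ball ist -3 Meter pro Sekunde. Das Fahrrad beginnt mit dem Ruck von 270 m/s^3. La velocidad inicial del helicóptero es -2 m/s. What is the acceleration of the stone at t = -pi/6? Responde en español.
Para resolver esto, necesitamos tomar 2 derivadas de nuestra ecuación de la posición x(t) = 1 - 5·sin(3·t). Derivando la posición, obtenemos la velocidad: v(t) = -15·cos(3·t). La derivada de la velocidad da la aceleración: a(t) = 45·sin(3·t). De la ecuación de la aceleración a(t) = 45·sin(3·t), sustituimos t = -pi/6 para obtener a = -45.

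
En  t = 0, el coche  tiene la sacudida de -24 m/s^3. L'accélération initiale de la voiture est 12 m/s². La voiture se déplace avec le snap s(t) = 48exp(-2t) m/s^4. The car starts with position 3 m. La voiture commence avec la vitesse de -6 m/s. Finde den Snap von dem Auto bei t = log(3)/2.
Mit s(t) = 48·exp(-2·t) und Einsetzen von t = log(3)/2, finden wir s = 16.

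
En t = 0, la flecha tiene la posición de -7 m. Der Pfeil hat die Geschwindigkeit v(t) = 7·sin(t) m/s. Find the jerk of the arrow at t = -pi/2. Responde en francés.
Pour résoudre ceci, nous devons prendre 2 dérivées de notre équation de la vitesse v(t) = 7·sin(t). La dérivée de la vitesse donne l'accélération: a(t) = 7·cos(t). La dérivée de l'accélération donne le jerk: j(t) = -7·sin(t). En utilisant j(t) = -7·sin(t) et en substituant t = -pi/2, nous trouvons j = 7.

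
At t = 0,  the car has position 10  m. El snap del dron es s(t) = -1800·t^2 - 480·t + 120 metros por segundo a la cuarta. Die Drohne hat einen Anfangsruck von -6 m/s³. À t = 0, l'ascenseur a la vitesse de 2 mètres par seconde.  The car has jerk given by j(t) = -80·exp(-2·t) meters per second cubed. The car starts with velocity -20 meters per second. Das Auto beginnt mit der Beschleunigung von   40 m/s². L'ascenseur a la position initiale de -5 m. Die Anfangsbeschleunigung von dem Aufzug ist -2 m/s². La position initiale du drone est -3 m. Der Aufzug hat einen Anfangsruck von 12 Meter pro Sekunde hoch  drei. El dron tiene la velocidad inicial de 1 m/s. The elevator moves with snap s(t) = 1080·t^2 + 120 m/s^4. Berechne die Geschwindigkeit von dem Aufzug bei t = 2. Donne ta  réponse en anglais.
To solve this, we need to take 3 antiderivatives of our snap equation s(t) = 1080·t^2 + 120. The integral of snap, with j(0) = 12, gives jerk: j(t) = 360·t^3 + 120·t + 12. Taking ∫j(t)dt and applying a(0) = -2, we find a(t) = 90·t^4 + 60·t^2 + 12·t - 2. The antiderivative of acceleration is velocity. Using v(0) = 2, we get v(t) = 18·t^5 + 20·t^3 + 6·t^2 - 2·t + 2. We have velocity v(t) = 18·t^5 + 20·t^3 + 6·t^2 - 2·t + 2. Substituting t = 2: v(2) = 758.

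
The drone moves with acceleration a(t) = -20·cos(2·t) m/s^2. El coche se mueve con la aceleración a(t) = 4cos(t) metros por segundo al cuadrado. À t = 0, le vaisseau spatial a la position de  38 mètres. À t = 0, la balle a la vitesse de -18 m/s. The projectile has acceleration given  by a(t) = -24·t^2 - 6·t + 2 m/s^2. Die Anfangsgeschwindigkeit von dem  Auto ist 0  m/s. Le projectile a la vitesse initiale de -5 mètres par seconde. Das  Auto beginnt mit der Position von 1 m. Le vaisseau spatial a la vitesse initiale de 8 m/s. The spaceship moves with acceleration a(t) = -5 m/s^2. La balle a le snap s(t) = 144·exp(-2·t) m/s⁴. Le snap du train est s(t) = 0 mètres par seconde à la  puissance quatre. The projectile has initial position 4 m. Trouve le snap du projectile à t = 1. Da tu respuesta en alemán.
Ausgehend von der Beschleunigung a(t) = -24·t^2 - 6·t + 2, nehmen wir 2 Ableitungen. Durch Ableiten von der Beschleunigung erhalten wir den Ruck: j(t) = -48·t - 6. Mit d/dt von j(t) finden wir s(t) = -48. Wir haben den Snap s(t) = -48. Durch Einsetzen von t = 1: s(1) = -48.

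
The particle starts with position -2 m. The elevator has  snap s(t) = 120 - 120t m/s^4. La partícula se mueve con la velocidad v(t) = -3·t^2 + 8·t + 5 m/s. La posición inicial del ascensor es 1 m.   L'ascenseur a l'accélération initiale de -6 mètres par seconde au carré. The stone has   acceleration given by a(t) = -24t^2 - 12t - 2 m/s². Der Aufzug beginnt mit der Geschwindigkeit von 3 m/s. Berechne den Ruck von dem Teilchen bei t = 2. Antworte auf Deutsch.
Wir müssen unsere Gleichung für die Geschwindigkeit v(t) = -3·t^2 + 8·t + 5 2-mal ableiten. Die Ableitung von der Geschwindigkeit ergibt die Beschleunigung: a(t) = 8 - 6·t. Mit d/dt von a(t) finden wir j(t) = -6. Aus der Gleichung für den Ruck j(t) = -6, setzen wir t = 2 ein und erhalten j = -6.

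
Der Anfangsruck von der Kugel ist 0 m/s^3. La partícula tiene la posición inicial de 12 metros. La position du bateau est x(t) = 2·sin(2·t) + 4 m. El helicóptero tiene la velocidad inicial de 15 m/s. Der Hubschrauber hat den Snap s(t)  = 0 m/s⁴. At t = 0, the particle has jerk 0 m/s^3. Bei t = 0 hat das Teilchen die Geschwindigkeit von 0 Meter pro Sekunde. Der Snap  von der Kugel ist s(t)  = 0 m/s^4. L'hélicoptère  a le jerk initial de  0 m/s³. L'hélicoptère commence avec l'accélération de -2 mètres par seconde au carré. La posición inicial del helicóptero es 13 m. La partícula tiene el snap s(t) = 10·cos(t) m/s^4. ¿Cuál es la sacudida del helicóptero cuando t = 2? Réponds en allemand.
Ausgehend von dem Snap s(t) = 0, nehmen wir 1 Integral. Die Stammfunktion von dem Snap, mit j(0) = 0, ergibt den Ruck: j(t) = 0. Aus der Gleichung für den Ruck j(t) = 0, setzen wir t = 2 ein und erhalten j = 0.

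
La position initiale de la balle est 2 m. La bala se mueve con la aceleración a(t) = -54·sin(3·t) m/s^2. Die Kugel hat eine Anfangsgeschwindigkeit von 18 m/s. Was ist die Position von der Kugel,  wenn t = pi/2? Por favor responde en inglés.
We need to integrate our acceleration equation a(t) = -54·sin(3·t) 2 times. Taking ∫a(t)dt and applying v(0) = 18, we find v(t) = 18·cos(3·t). The integral of velocity is position. Using x(0) = 2, we get x(t) = 6·sin(3·t) + 2. Using x(t) = 6·sin(3·t) + 2 and substituting t = pi/2, we find x = -4.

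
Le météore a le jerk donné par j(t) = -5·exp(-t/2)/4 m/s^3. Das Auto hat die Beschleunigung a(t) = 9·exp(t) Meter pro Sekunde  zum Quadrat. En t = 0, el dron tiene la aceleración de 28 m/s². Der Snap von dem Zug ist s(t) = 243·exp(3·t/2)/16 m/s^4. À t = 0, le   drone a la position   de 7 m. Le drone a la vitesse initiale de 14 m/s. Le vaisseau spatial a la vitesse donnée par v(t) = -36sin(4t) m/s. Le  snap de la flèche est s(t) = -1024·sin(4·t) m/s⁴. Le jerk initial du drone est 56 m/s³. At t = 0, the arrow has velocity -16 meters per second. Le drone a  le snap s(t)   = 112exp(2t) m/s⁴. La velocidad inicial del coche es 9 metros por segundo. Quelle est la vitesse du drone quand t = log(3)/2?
Pour résoudre ceci, nous devons prendre 3 primitives de notre équation du snap s(t) = 112·exp(2·t). En prenant ∫s(t)dt et en appliquant j(0) = 56, nous trouvons j(t) = 56·exp(2·t). La primitive du jerk, avec a(0) = 28, donne l'accélération: a(t) = 28·exp(2·t). En prenant ∫a(t)dt et en appliquant v(0) = 14, nous trouvons v(t) = 14·exp(2·t). De l'équation de la vitesse v(t) = 14·exp(2·t), nous substituons t = log(3)/2 pour obtenir v = 42.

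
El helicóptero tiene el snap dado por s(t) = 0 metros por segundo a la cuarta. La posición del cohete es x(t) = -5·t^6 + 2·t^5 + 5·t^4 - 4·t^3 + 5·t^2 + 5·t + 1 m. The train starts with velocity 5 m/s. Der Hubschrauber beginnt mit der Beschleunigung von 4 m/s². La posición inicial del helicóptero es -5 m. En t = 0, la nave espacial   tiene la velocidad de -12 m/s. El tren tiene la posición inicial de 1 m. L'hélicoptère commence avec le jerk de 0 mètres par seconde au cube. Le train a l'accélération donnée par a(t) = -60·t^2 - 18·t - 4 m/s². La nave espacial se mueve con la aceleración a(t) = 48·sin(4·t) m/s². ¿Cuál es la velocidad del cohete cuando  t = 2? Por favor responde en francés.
Pour résoudre ceci, nous devons prendre 1 dérivée de notre équation de la position x(t) = -5·t^6 + 2·t^5 + 5·t^4 - 4·t^3 + 5·t^2 + 5·t + 1. La dérivée de la position donne la vitesse: v(t) = -30·t^5 + 10·t^4 + 20·t^3 - 12·t^2 + 10·t + 5. De l'équation de la vitesse v(t) = -30·t^5 + 10·t^4 + 20·t^3 - 12·t^2 + 10·t + 5, nous substituons t = 2 pour obtenir v = -663.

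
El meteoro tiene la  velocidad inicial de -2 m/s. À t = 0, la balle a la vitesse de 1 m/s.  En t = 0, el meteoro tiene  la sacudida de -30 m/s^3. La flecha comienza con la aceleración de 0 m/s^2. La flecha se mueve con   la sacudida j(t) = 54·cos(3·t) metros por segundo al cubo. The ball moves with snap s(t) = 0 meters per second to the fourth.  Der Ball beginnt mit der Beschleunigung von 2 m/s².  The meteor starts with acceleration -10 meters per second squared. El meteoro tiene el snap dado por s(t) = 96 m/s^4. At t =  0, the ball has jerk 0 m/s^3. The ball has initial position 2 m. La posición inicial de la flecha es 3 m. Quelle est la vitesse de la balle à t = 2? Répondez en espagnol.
Para resolver esto, necesitamos tomar 3 integrales de nuestra ecuación del snap s(t) = 0. Tomando ∫s(t)dt y aplicando j(0) = 0, encontramos j(t) = 0. Tomando ∫j(t)dt y aplicando a(0) = 2, encontramos a(t) = 2. La antiderivada de la aceleración, con v(0) = 1, da la velocidad: v(t) = 2·t + 1. Tenemos la velocidad v(t) = 2·t + 1. Sustituyendo t = 2: v(2) = 5.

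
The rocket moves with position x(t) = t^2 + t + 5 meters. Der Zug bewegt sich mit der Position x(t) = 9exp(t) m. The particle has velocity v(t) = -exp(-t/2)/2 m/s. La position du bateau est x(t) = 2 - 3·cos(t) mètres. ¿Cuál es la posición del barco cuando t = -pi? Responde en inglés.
Using x(t) = 2 - 3·cos(t) and substituting t = -pi, we find x = 5.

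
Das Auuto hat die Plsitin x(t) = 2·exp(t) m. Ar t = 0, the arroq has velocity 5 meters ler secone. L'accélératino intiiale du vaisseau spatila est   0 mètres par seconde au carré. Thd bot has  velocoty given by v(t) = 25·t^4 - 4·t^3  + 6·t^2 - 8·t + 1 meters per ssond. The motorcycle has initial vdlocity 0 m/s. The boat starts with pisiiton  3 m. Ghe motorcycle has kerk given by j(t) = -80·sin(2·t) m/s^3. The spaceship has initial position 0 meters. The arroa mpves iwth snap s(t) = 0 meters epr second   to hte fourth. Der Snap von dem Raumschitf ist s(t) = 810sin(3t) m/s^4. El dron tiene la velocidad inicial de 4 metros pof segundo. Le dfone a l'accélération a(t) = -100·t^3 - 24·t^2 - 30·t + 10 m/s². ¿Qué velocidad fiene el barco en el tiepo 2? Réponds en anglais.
Using v(t) = 25·t^4 - 4·t^3 + 6·t^2 - 8·t + 1 and substituting t = 2, we find v = 377.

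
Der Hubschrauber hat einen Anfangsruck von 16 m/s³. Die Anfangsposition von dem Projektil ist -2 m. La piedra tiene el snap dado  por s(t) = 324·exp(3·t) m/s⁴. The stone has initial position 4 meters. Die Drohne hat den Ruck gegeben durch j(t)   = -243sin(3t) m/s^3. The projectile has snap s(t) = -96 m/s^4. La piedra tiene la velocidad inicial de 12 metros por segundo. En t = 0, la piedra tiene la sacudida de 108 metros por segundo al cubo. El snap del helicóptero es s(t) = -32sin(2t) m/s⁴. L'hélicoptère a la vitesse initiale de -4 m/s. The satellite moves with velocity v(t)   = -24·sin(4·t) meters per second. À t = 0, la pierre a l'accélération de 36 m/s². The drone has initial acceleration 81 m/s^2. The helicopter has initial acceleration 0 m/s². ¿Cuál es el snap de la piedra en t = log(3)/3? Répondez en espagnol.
Tenemos el snap s(t) = 324·exp(3·t). Sustituyendo t = log(3)/3: s(log(3)/3) = 972.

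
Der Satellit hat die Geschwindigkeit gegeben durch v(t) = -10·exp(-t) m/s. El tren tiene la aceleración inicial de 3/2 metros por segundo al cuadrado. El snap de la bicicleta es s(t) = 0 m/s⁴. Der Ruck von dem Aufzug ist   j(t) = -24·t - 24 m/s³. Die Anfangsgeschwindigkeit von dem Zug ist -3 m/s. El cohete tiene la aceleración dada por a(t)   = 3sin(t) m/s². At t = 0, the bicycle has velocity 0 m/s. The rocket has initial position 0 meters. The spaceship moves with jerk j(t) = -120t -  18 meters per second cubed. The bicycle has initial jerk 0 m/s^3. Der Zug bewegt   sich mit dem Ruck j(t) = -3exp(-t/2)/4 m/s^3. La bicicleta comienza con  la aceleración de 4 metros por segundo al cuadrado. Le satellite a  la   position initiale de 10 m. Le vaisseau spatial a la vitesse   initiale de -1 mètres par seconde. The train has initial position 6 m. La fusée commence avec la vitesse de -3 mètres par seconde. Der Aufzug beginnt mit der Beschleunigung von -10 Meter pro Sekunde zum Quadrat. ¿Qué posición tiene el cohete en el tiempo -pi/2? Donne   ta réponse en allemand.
Um dies zu lösen, müssen wir 2 Integrale unserer Gleichung für die Beschleunigung a(t) = 3·sin(t) finden. Das Integral von der Beschleunigung ist die Geschwindigkeit. Mit v(0) = -3 erhalten wir v(t) = -3·cos(t). Mit ∫v(t)dt und Anwendung von x(0) = 0, finden wir x(t) = -3·sin(t). Wir haben die Position x(t) = -3·sin(t). Durch Einsetzen von t = -pi/2: x(-pi/2) = 3.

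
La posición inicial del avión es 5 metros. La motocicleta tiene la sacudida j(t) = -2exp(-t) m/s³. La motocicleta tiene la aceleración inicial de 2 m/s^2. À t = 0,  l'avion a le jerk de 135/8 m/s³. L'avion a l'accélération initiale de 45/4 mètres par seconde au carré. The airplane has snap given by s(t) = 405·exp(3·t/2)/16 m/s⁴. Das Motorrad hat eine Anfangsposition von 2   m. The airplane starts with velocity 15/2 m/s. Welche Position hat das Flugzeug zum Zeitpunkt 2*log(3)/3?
Um dies zu lösen, müssen wir 4 Stammfunktionen unserer Gleichung für den Snap s(t) = 405·exp(3·t/2)/16 finden. Das Integral von dem Snap, mit j(0) = 135/8, ergibt den Ruck: j(t) = 135·exp(3·t/2)/8. Die Stammfunktion von dem Ruck ist die Beschleunigung. Mit a(0) = 45/4 erhalten wir a(t) = 45·exp(3·t/2)/4. Das Integral von der Beschleunigung ist die Geschwindigkeit. Mit v(0) = 15/2 erhalten wir v(t) = 15·exp(3·t/2)/2. Mit ∫v(t)dt und Anwendung von x(0) = 5, finden wir x(t) = 5·exp(3·t/2). Aus der Gleichung für die Position x(t) = 5·exp(3·t/2), setzen wir t = 2*log(3)/3 ein und erhalten x = 15.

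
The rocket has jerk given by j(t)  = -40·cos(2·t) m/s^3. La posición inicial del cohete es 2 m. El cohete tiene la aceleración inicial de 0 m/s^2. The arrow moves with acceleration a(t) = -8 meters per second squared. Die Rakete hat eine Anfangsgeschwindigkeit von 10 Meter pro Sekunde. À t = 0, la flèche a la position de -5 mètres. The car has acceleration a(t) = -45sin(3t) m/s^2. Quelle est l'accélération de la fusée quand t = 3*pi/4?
Nous devons intégrer notre équation du jerk j(t) = -40·cos(2·t) 1 fois. En prenant ∫j(t)dt et en appliquant a(0) = 0, nous trouvons a(t) = -20·sin(2·t). En utilisant a(t) = -20·sin(2·t) et en substituant t = 3*pi/4, nous trouvons a = 20.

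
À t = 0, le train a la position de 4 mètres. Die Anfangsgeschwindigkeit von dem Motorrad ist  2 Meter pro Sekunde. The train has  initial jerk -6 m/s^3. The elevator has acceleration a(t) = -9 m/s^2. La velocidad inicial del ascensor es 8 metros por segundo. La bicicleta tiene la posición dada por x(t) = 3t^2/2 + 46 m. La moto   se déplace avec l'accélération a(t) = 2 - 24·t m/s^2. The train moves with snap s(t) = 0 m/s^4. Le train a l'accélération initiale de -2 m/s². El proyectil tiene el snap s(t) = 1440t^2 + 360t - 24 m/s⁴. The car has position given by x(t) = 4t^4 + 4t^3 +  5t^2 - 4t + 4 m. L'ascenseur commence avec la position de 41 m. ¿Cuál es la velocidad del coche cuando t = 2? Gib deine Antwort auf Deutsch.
Ausgehend von der Position x(t) = 4·t^4 + 4·t^3 + 5·t^2 - 4·t + 4, nehmen wir 1 Ableitung. Die Ableitung von der Position ergibt die Geschwindigkeit: v(t) = 16·t^3 + 12·t^2 + 10·t - 4. Wir haben die Geschwindigkeit v(t) = 16·t^3 + 12·t^2 + 10·t - 4. Durch Einsetzen von t = 2: v(2) = 192.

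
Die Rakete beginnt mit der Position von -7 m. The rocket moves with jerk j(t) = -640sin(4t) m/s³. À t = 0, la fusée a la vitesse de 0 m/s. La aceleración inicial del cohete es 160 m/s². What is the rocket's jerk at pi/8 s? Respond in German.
Wir haben den Ruck j(t) = -640·sin(4·t). Durch Einsetzen von t = pi/8: j(pi/8) = -640.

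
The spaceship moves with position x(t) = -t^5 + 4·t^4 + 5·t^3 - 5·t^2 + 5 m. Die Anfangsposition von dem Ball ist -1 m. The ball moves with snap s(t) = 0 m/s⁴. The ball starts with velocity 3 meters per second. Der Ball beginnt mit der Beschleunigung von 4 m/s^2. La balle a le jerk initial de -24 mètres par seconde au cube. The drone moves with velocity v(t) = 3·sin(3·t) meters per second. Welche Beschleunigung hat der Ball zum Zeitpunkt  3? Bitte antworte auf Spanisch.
Partiendo del snap s(t) = 0, tomamos 2 antiderivadas. La integral del snap, con j(0) = -24, da la sacudida: j(t) = -24. La integral de la sacudida es la aceleración. Usando a(0) = 4, obtenemos a(t) = 4 - 24·t. Usando a(t) = 4 - 24·t y sustituyendo t = 3, encontramos a = -68.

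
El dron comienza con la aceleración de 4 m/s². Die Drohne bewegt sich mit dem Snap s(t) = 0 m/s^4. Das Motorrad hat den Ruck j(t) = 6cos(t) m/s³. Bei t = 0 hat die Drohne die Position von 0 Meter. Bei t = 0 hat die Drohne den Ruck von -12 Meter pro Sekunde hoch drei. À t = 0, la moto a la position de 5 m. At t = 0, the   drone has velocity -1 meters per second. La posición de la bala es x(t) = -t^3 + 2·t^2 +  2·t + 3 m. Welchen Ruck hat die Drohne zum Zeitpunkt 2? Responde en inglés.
To solve this, we need to take 1 antiderivative of our snap equation s(t) = 0. The integral of snap, with j(0) = -12, gives jerk: j(t) = -12. From the given jerk equation j(t) = -12, we substitute t = 2 to get j = -12.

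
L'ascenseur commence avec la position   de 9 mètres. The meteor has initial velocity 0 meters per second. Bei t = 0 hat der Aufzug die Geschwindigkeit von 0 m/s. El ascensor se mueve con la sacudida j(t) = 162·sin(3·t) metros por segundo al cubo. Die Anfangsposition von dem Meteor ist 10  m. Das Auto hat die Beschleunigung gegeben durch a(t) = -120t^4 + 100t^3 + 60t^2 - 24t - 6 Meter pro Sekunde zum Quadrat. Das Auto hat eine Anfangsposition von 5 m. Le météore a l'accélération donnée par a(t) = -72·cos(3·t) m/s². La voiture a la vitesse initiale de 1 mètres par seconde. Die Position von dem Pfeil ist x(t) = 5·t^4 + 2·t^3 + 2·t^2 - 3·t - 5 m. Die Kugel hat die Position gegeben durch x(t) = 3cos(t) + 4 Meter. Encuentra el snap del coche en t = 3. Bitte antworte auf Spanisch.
Partiendo de la aceleración a(t) = -120·t^4 + 100·t^3 + 60·t^2 - 24·t - 6, tomamos 2 derivadas. Derivando la aceleración, obtenemos la sacudida: j(t) = -480·t^3 + 300·t^2 + 120·t - 24. La derivada de la sacudida da el snap: s(t) = -1440·t^2 + 600·t + 120. Tenemos el snap s(t) = -1440·t^2 + 600·t + 120. Sustituyendo t = 3: s(3) = -11040.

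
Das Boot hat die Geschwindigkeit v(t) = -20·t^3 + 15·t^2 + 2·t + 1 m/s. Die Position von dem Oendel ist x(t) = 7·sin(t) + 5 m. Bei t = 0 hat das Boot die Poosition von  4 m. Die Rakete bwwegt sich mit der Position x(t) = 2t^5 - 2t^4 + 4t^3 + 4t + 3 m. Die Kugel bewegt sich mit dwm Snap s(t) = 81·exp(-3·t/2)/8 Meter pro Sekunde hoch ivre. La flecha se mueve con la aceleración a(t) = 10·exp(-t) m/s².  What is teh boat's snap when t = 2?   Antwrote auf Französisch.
En partant de la vitesse v(t) = -20·t^3 + 15·t^2 + 2·t + 1, nous prenons 3 dérivées. En dérivant la vitesse, nous obtenons l'accélération: a(t) = -60·t^2 + 30·t + 2. En prenant d/dt de a(t), nous trouvons j(t) = 30 - 120·t. En dérivant le jerk, nous obtenons le snap: s(t) = -120. En utilisant s(t) = -120 et en substituant t = 2, nous trouvons s = -120.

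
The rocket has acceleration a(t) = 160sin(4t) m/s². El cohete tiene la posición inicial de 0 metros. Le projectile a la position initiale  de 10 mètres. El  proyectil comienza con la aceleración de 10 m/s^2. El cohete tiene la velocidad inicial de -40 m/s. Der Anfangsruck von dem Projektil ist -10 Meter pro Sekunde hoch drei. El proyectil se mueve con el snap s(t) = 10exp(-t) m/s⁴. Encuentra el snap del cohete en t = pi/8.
Debemos derivar nuestra ecuación de la aceleración a(t) = 160·sin(4·t) 2 veces. Derivando la aceleración, obtenemos la sacudida: j(t) = 640·cos(4·t). La derivada de la sacudida da el snap: s(t) = -2560·sin(4·t). De la ecuación del snap s(t) = -2560·sin(4·t), sustituimos t = pi/8 para obtener s = -2560.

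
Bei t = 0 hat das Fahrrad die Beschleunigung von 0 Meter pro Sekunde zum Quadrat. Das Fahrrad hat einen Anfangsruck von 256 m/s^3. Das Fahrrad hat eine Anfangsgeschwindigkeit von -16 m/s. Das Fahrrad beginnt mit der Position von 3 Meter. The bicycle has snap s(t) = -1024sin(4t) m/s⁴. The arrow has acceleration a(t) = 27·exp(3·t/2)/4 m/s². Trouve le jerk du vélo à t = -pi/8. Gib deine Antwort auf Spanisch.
Necesitamos integrar nuestra ecuación del snap s(t) = -1024·sin(4·t) 1 vez. La antiderivada del snap es la sacudida. Usando j(0) = 256, obtenemos j(t) = 256·cos(4·t). De la ecuación de la sacudida j(t) = 256·cos(4·t), sustituimos t = -pi/8 para obtener j = 0.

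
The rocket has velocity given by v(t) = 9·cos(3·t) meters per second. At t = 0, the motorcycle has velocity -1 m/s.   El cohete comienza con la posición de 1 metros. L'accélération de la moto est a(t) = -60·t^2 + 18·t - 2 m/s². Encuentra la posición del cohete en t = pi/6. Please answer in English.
Starting from velocity v(t) = 9·cos(3·t), we take 1 antiderivative. The antiderivative of velocity, with x(0) = 1, gives position: x(t) = 3·sin(3·t) + 1. From the given position equation x(t) = 3·sin(3·t) + 1, we substitute t = pi/6 to get x = 4.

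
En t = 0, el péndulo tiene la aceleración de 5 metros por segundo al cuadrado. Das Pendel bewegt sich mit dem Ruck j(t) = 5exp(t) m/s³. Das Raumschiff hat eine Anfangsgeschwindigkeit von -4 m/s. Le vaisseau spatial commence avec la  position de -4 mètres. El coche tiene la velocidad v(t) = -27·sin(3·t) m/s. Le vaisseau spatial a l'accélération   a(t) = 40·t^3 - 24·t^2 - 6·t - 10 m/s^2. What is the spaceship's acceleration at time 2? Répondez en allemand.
Mit a(t) = 40·t^3 - 24·t^2 - 6·t - 10 und Einsetzen von t = 2, finden wir a = 202.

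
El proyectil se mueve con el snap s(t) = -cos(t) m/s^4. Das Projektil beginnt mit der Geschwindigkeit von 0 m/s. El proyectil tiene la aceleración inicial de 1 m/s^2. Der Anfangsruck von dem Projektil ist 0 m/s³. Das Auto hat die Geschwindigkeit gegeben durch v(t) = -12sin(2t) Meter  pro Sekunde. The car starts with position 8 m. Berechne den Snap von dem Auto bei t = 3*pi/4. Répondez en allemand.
Um dies zu lösen, müssen wir 3 Ableitungen unserer Gleichung für die Geschwindigkeit v(t) = -12·sin(2·t) nehmen. Durch Ableiten von der Geschwindigkeit erhalten wir die Beschleunigung: a(t) = -24·cos(2·t). Die Ableitung von der Beschleunigung ergibt den Ruck: j(t) = 48·sin(2·t). Die Ableitung von dem Ruck ergibt den Snap: s(t) = 96·cos(2·t). Mit s(t) = 96·cos(2·t) und Einsetzen von t = 3*pi/4, finden wir s = 0.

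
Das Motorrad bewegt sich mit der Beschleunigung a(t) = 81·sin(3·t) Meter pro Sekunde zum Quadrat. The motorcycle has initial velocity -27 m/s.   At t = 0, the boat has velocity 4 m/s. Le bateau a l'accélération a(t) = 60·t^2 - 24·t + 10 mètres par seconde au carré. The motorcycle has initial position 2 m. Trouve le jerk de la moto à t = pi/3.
Nous devons dériver notre équation de l'accélération a(t) = 81·sin(3·t) 1 fois. En dérivant l'accélération, nous obtenons le jerk: j(t) = 243·cos(3·t). De l'équation du jerk j(t) = 243·cos(3·t), nous substituons t = pi/3 pour obtenir j = -243.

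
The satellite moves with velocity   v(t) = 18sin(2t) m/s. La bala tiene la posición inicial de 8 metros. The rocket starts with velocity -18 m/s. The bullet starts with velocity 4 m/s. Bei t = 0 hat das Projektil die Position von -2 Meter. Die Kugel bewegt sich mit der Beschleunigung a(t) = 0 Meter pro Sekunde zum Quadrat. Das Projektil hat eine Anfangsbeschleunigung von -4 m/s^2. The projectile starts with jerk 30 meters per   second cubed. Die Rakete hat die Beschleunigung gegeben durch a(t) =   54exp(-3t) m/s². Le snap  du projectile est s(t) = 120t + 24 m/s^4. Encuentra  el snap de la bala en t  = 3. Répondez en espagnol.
Debemos derivar nuestra ecuación de la aceleración a(t) = 0 2 veces. Tomando d/dt de a(t), encontramos j(t) = 0. Derivando la sacudida, obtenemos el snap: s(t) = 0. Usando s(t) = 0 y sustituyendo t = 3, encontramos s = 0.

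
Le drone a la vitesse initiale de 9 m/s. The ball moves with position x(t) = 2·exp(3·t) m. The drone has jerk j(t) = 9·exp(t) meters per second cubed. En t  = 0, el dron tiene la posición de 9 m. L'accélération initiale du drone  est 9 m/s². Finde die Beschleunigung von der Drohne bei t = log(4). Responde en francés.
Pour résoudre ceci, nous devons prendre 1 primitive de notre équation du jerk j(t) = 9·exp(t). En prenant ∫j(t)dt et en appliquant a(0) = 9, nous trouvons a(t) = 9·exp(t). Nous avons l'accélération a(t) = 9·exp(t). En substituant t = log(4): a(log(4)) = 36.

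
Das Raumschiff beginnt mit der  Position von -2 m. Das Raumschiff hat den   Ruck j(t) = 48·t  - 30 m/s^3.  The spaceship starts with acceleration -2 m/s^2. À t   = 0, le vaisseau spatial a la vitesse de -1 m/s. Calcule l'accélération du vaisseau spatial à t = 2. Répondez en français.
Pour résoudre ceci, nous devons prendre 1 intégrale de notre équation du jerk j(t) = 48·t - 30. En intégrant le jerk et en utilisant la condition initiale a(0) = -2, nous obtenons a(t) = 24·t^2 - 30·t - 2. Nous avons l'accélération a(t) = 24·t^2 - 30·t - 2. En substituant t = 2: a(2) = 34.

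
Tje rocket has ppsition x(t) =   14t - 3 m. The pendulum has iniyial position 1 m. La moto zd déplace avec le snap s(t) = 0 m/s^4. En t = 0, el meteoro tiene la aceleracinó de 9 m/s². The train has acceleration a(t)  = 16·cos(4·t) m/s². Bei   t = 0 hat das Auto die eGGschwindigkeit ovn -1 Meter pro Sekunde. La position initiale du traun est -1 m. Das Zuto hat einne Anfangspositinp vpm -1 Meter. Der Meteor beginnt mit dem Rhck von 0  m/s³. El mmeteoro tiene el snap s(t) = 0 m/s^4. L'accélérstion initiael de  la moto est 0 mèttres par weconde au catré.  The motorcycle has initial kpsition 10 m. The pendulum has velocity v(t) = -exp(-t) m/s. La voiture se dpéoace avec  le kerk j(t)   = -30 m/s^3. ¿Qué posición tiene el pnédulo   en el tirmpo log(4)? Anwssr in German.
Wir müssen die Stammfunktion unserer Gleichung für die Geschwindigkeit v(t) = -exp(-t) 1-mal finden. Durch Integration von der Geschwindigkeit und Verwendung der Anfangsbedingung x(0) = 1, erhalten wir x(t) = exp(-t). Wir haben die Position x(t) = exp(-t). Durch Einsetzen von t = log(4): x(log(4)) = 1/4.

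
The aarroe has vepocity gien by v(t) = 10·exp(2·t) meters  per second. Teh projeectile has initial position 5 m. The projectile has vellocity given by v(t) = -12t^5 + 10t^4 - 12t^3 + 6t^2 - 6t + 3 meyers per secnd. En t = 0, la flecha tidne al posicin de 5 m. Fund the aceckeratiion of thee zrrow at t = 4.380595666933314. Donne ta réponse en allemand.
Wir müssen unsere Gleichung für die Geschwindigkeit v(t) = 10·exp(2·t) 1-mal ableiten. Die Ableitung von der Geschwindigkeit ergibt die Beschleunigung: a(t) = 20·exp(2·t). Wir haben die Beschleunigung a(t) = 20·exp(2·t). Durch Einsetzen von t = 4.380595666933314: a(4.380595666933314) = 127634.195961875.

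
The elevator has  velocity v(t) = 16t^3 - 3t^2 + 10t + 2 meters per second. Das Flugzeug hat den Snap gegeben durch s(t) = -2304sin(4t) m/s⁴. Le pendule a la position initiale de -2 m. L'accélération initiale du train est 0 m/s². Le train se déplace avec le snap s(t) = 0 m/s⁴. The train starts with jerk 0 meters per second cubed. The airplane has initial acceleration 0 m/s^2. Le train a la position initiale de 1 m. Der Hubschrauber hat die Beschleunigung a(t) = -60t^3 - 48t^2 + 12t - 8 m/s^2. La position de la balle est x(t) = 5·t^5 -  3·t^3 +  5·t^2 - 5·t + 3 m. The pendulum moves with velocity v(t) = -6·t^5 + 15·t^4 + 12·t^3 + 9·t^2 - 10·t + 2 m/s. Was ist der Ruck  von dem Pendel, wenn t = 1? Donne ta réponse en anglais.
We must differentiate our velocity equation v(t) = -6·t^5 + 15·t^4 + 12·t^3 + 9·t^2 - 10·t + 2 2 times. Taking d/dt of v(t), we find a(t) = -30·t^4 + 60·t^3 + 36·t^2 + 18·t - 10. Taking d/dt of a(t), we find j(t) = -120·t^3 + 180·t^2 + 72·t + 18. From the given jerk equation j(t) = -120·t^3 + 180·t^2 + 72·t + 18, we substitute t = 1 to get j = 150.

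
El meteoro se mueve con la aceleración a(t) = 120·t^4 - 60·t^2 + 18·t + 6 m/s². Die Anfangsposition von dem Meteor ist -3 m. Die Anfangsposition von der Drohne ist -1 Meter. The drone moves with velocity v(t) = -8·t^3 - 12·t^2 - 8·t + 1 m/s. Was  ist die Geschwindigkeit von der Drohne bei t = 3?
Mit v(t) = -8·t^3 - 12·t^2 - 8·t + 1 und Einsetzen von t = 3, finden wir v = -347.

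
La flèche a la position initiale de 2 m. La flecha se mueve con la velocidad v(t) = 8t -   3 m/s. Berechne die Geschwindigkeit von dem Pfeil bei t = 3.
Mit v(t) = 8·t - 3 und Einsetzen von t = 3, finden wir v = 21.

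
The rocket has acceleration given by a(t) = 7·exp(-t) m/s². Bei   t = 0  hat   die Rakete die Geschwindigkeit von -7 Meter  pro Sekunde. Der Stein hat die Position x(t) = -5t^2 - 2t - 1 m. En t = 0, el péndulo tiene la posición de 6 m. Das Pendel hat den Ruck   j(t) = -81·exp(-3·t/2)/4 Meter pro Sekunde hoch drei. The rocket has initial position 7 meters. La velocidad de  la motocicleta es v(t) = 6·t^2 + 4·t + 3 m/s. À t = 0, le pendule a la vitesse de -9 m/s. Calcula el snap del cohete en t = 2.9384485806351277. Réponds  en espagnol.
Partiendo de la aceleración a(t) = 7·exp(-t), tomamos 2 derivadas. Derivando la aceleración, obtenemos la sacudida: j(t) = -7·exp(-t). Derivando la sacudida, obtenemos el snap: s(t) = 7·exp(-t). Tenemos el snap s(t) = 7·exp(-t). Sustituyendo t = 2.9384485806351277: s(2.9384485806351277) = 0.370634665155176.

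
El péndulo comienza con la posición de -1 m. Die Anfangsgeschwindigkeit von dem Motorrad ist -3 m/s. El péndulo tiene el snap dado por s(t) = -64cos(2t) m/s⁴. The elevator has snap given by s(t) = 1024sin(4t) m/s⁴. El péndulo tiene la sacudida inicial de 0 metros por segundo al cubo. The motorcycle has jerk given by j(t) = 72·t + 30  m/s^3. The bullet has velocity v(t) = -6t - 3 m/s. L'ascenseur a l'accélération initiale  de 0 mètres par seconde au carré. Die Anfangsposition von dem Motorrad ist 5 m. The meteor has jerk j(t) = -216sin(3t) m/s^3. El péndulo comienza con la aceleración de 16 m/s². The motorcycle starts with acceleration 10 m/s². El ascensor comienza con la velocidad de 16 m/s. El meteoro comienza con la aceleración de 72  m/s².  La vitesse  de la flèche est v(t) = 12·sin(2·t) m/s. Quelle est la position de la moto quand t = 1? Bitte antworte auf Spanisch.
Necesitamos integrar nuestra ecuación de la sacudida j(t) = 72·t + 30 3 veces. La integral de la sacudida, con a(0) = 10, da la aceleración: a(t) = 36·t^2 + 30·t + 10. Integrando la aceleración y usando la condición inicial v(0) = -3, obtenemos v(t) = 12·t^3 + 15·t^2 + 10·t - 3. La integral de la velocidad es la posición. Usando x(0) = 5, obtenemos x(t) = 3·t^4 + 5·t^3 + 5·t^2 - 3·t + 5. Usando x(t) = 3·t^4 + 5·t^3 + 5·t^2 - 3·t + 5 y sustituyendo t = 1, encontramos x = 15.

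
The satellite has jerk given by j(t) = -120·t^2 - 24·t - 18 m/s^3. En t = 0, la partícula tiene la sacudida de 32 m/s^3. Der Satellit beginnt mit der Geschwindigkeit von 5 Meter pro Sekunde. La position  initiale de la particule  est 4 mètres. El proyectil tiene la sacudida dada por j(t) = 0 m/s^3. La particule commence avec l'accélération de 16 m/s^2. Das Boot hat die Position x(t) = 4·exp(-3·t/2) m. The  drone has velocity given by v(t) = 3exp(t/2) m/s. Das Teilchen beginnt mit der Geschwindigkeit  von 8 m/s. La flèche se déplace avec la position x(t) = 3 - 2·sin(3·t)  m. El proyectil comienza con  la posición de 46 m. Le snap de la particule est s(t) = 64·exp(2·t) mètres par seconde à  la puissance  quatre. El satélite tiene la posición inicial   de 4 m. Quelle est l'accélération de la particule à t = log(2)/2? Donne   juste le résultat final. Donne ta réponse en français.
La réponse est 32.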